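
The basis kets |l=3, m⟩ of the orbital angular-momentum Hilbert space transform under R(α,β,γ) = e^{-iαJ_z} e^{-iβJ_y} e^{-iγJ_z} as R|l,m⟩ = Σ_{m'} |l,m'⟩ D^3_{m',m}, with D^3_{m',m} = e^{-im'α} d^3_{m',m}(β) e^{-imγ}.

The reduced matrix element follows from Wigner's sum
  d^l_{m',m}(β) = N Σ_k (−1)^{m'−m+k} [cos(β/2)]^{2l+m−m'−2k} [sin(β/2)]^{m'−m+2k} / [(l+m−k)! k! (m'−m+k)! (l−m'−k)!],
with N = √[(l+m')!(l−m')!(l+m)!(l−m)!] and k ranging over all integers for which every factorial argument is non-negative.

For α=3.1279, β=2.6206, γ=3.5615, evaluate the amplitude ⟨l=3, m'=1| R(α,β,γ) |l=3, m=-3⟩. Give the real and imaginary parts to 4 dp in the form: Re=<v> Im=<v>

D^3_{1,-3}(3.1279,2.6206,3.5615) = e^{-i·1·3.1279}·d^3_{1,-3}(2.6206)·e^{-i·-3·3.5615}. Compute d first:
With c≡cos(β/2)=0.257560 and s≡sin(β/2)=0.966262, N=[24·2·1·720]^{1/2}=185.903201
The bounds max(0,m−m')=0 and min(l+m,l−m')=0 give 1 term
  k=0: (−1)^4·185.9032/(48)·0.2576^2·0.9663^4 = +0.223967
d^3_{1,-3}(2.6206) = +0.223967
D = (-0.999906-0.013692i)·(+0.223967)·(-0.306082-0.952005i) = +0.065626+0.214136i

Re=0.0656 Im=0.2141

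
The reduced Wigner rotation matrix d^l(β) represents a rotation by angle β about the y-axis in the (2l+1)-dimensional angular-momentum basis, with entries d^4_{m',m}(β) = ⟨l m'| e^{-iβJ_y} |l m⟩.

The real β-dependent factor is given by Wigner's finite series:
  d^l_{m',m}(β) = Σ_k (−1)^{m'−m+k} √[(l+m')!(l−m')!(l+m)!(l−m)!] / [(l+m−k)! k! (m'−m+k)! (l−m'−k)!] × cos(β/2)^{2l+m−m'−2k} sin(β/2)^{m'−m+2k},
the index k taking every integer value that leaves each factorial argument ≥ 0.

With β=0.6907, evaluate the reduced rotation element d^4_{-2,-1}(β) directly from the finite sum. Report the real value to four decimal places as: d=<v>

d^4_{-2,-1}(β=0.6907) via Wigner's sum:
Half-angle: c=0.940957, s=0.338526. N=√(2·720·6·120)=1018.233765
The bounds max(0,m−m')=1 and min(l+m,l−m')=3 give 3 terms
  k=1: (−1)^0·1018.2338/(240)·0.9410^7·0.3385^1 = +0.938030
  k=2: (−1)^1·1018.2338/(48)·0.9410^5·0.3385^3 = -0.607060
  k=3: (−1)^2·1018.2338/(72)·0.9410^3·0.3385^5 = +0.052382
d^4_{-2,-1}(0.6907) = +0.938030 -0.607060 +0.052382 = +0.383353

d=0.3834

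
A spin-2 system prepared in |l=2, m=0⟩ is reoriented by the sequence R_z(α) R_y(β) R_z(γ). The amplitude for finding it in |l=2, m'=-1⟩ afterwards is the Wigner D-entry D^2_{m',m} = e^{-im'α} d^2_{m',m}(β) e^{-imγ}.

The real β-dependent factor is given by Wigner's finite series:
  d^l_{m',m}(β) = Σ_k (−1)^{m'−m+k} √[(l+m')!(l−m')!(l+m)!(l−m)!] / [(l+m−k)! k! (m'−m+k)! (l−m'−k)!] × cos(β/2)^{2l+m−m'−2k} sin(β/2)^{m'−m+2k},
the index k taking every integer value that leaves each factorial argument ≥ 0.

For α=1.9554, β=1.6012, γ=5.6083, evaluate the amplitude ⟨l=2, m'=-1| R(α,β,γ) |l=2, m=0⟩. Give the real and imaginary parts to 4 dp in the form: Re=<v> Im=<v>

Re=0.0140 Im=-0.0345

Split into d^2_{-1,0}(β=1.6012) × two z-phases.
With c≡cos(β/2)=0.696276 and s≡sin(β/2)=0.717774, N=[1·6·2·2]^{1/2}=4.898979
k∈{1,2} keeps every argument non-negative
  k=1: (−1)^0·4.8990/(2)·0.6963^3·0.7178^1 = +0.593483
  k=2: (−1)^1·4.8990/(2)·0.6963^1·0.7178^3 = -0.630696
d^2_{-1,0}(1.6012) = +0.593483 -0.630696 = -0.037214
Attach z-rotation phases: D = e^{-i(-1)(1.9554)}·(-0.037214)·e^{-i(0)(5.6083)} = +0.013962-0.034495i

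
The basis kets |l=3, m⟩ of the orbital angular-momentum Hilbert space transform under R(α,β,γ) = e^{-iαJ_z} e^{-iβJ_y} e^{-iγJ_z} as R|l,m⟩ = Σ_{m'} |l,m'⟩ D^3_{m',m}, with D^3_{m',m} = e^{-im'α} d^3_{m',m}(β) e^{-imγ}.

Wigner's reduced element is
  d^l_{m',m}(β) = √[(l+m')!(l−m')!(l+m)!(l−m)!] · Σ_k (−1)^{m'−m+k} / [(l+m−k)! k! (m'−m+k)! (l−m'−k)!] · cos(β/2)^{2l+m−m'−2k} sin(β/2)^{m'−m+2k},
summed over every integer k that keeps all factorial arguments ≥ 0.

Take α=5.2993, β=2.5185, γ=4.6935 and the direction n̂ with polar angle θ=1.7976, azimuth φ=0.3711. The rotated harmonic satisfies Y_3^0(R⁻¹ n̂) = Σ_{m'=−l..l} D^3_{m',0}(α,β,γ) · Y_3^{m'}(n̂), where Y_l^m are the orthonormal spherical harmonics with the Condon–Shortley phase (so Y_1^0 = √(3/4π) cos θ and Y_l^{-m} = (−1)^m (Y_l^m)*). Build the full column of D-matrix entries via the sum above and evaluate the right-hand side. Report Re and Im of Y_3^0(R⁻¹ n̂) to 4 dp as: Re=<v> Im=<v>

Need the full column D^3_{m',0} for m'=−3..3 at α=5.2993, β=2.5185, γ=4.6935.
cos(β/2)=0.306531, sin(β/2)=0.951861
d^3_{-3,0}: single k=3 term ⇒ +0.111086;  D = -0.109088-0.020973i
d^3_{-2,0}: k∈[2..3] ⇒ +0.043813 -0.422477 = -0.378664;  D = +0.146403+0.349217i
d^3_{-1,0}: k∈[1..3] ⇒ +0.008924 -0.258140 +0.829721 = +0.580504;  D = +0.321478-0.483360i
d^3_{0,0}: k∈[0..3] ⇒ +0.000830 -0.071992 +0.694200 -0.743773 = -0.120736;  D = -0.120736+0.000000i
d^3_{1,0}: k∈[0..2] ⇒ -0.008924 +0.258140 -0.829721 = -0.580504;  D = -0.321478-0.483360i
d^3_{2,0}: k∈[0..1] ⇒ +0.043813 -0.422477 = -0.378664;  D = +0.146403-0.349217i
d^3_{3,0}: single k=0 term ⇒ -0.111086;  D = +0.109088-0.020973i
Y_3^{m'}(θ=1.7976,φ=0.3711) and Σ D·Y over m':
  (-0.1091-0.0210i)·(+0.1705-0.3463i)  (+0.1464+0.3492i)·(-0.1608+0.1475i)  (+0.3215-0.4834i)·(-0.2193+0.0853i)  (-0.1207+0.0000i)·(+0.2305+0.0000i)  (-0.3215-0.4834i)·(+0.2193+0.0853i)  (+0.1464-0.3492i)·(-0.1608-0.1475i)  (+0.1091-0.0210i)·(-0.1705-0.3463i)
Y_3^0(R⁻¹ n̂) = -0.288137-0.000000i

Re=-0.2881 Im=0.0000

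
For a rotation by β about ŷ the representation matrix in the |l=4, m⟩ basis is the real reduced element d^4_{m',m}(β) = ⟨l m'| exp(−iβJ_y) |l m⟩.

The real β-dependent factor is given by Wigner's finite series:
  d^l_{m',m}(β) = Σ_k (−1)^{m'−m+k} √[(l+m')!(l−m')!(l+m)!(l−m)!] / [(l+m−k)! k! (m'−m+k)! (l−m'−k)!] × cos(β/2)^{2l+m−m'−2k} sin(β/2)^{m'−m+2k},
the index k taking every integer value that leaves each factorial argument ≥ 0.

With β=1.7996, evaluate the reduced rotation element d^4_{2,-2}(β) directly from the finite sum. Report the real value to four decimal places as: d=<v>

d^4_{2,-2}(β=1.7996) via Wigner's sum:
Half-angle: c=0.621767, s=0.783203. N=√(720·2·2·720)=1440.000000
k∈{0,1,2} keeps every argument non-negative
  k=0: (−1)^4·1440.0000/(96)·0.6218^4·0.7832^4 = +0.843524
  k=1: (−1)^5·1440.0000/(120)·0.6218^2·0.7832^6 = -1.070732
  k=2: (−1)^6·1440.0000/(1440)·0.6218^0·0.7832^8 = +0.141577
d^4_{2,-2}(1.7996) = +0.843524 -1.070732 +0.141577 = -0.085631

d=-0.0856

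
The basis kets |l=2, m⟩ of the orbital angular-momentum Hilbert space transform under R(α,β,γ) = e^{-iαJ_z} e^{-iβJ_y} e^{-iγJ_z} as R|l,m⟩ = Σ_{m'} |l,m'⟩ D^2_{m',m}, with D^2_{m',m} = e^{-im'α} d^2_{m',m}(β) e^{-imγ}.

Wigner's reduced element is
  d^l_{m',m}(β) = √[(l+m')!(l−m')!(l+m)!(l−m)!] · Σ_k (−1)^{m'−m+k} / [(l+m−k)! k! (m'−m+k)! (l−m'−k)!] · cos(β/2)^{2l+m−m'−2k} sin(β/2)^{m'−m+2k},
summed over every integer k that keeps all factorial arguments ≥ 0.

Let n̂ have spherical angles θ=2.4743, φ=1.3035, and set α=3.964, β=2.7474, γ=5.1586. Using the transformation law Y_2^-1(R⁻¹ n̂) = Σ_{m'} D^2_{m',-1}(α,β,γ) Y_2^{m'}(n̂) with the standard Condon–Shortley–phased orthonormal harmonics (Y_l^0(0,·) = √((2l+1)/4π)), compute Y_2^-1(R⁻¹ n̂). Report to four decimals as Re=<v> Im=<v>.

Re=0.2413 Im=-0.2407

Need the full column D^2_{m',-1} for m'=−2..2 at α=3.964, β=2.7474, γ=5.1586.
cos(β/2)=0.195823, sin(β/2)=0.980639
d^2_{-2,-1}: single k=1 term ⇒ +0.014727;  D = +0.012779+0.007321i
d^2_{-1,-1}: k∈[0..1] ⇒ +0.001470 -0.110628 = -0.109158;  D = +0.104212-0.032485i
d^2_{0,-1}: k∈[0..1] ⇒ -0.018037 +0.452342 = +0.434304;  D = +0.187424-0.391781i
d^2_{1,-1}: k∈[0..1] ⇒ +0.110628 -0.924777 = -0.814149;  D = -0.299107-0.757215i
d^2_{2,-1}: single k=0 term ⇒ -0.369335;  D = +0.344048+0.134312i
Y_2^{m'}(θ=2.4743,φ=1.3035) and Σ D·Y over m':
  (+0.0128+0.0073i)·(-0.1273-0.0754i)  (+0.1042-0.0325i)·(-0.0992+0.3622i)  (+0.1874-0.3918i)·(+0.2684+0.0000i)  (-0.2991-0.7572i)·(+0.0992+0.3622i)  (+0.3440+0.1343i)·(-0.1273+0.0754i)
Y_2^-1(R⁻¹ n̂) = +0.241344-0.240698i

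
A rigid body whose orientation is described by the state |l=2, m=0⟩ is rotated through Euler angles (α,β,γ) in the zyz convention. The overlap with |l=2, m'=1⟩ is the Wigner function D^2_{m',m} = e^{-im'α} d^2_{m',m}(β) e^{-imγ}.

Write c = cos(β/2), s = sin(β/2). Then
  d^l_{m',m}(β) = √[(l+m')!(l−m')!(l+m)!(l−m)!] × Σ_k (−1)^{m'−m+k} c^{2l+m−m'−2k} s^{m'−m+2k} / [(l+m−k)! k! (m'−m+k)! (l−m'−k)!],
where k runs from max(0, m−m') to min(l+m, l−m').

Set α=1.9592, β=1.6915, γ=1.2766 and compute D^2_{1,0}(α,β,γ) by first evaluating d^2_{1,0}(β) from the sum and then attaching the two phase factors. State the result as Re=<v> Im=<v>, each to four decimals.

D^2_{1,0}(1.9592,1.6915,1.2766) = e^{-i·1·1.9592}·d^2_{1,0}(1.6915)·e^{-i·0·1.2766}. Compute d first:
c=cos(1.6915/2)=0.663170, s=sin(1.6915/2)=0.748469; N=√[6·1·2·2]=4.898979
k: max(0,(0)−(1))=0 … min(2+(0),2−(1))=1
  k=0: (−1)^1·4.8990/(2)·0.6632^3·0.7485^1 = -0.534717
  k=1: (−1)^2·4.8990/(2)·0.6632^1·0.7485^3 = +0.681117
d^2_{1,0}(1.6915) = -0.534717 +0.681117 = +0.146400
D = (-0.378711-0.925515i)·(+0.146400)·(+1.000000+0.000000i) = -0.055443-0.135495i

Re=-0.0554 Im=-0.1355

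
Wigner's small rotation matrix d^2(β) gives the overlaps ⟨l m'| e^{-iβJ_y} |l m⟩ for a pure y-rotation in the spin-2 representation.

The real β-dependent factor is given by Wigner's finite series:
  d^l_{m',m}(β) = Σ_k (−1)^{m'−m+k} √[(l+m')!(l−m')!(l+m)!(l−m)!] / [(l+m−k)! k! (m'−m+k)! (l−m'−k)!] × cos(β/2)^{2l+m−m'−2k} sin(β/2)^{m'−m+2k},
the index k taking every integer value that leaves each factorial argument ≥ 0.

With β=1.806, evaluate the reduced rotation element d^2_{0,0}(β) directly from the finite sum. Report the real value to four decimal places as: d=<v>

d^2_{0,0}(β=1.806) via Wigner's sum:
With c≡cos(β/2)=0.619257 and s≡sin(β/2)=0.785188, N=[2·2·2·2]^{1/2}=4.000000
k∈{0,1,2} keeps every argument non-negative
  k=0: (−1)^0·4.0000/(4)·0.6193^4·0.7852^0 = +0.147057
  k=1: (−1)^1·4.0000/(1)·0.6193^2·0.7852^2 = -0.945692
  k=2: (−1)^2·4.0000/(4)·0.6193^0·0.7852^4 = +0.380098
d^2_{0,0}(1.806) = +0.147057 -0.945692 +0.380098 = -0.418538

d=-0.4185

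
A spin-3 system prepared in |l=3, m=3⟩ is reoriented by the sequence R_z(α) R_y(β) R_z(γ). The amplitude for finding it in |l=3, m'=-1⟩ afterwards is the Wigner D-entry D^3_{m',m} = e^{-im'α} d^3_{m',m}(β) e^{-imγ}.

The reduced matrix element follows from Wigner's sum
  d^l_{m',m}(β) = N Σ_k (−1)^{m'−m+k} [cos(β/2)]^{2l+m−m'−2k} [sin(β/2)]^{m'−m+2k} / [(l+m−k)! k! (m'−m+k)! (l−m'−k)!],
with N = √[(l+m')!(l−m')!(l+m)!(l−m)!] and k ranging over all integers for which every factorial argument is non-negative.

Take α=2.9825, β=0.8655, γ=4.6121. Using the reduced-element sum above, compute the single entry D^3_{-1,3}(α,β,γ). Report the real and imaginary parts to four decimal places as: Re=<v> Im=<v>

First d^3_{-1,3}(β=0.8655), then the phase factors e^{-i(-1)α} and e^{-i(3)γ}:
With c≡cos(β/2)=0.907816 and s≡sin(β/2)=0.419369, N=[2·24·720·1]^{1/2}=185.903201
k∈{4} keeps every argument non-negative
  k=4: (−1)^0·185.9032/(48)·0.9078^2·0.4194^4 = +0.098725
d^3_{-1,3}(0.8655) = +0.098725
Phases: e^{-i·(-1)·2.9825}=-0.987371+0.158422i, e^{-i·(3)·4.6121}=+0.296348-0.955080i ⇒ D=-0.013950+0.097734i

Re=-0.0139 Im=0.0977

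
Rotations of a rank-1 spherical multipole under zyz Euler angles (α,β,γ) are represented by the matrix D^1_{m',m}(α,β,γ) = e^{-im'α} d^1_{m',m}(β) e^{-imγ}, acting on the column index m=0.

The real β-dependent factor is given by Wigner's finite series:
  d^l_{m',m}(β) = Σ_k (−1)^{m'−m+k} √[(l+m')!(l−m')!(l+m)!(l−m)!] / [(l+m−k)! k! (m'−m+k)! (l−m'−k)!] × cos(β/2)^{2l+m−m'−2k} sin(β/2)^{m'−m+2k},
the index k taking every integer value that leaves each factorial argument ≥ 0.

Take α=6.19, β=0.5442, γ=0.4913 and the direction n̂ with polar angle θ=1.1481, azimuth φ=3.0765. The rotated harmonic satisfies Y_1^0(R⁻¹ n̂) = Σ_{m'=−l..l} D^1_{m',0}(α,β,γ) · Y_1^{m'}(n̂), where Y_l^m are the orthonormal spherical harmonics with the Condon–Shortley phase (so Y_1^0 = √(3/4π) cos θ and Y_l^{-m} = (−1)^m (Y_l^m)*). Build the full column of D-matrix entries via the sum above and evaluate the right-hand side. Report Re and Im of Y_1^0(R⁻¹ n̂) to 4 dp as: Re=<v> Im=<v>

Need the full column D^1_{m',0} for m'=−1..1 at α=6.19, β=0.5442, γ=0.4913.
cos(β/2)=0.963209, sin(β/2)=0.268755
d^1_{-1,0}: single k=1 term ⇒ +0.366093;  D = +0.364505-0.034065i
d^1_{0,0}: k∈[0..1] ⇒ +0.927771 -0.072229 = +0.855542;  D = +0.855542+0.000000i
d^1_{1,0}: single k=0 term ⇒ -0.366093;  D = -0.364505-0.034065i
Y_1^{m'}(θ=1.1481,φ=3.0765) and Σ D·Y over m':
  (+0.3645-0.0341i)·(-0.3144-0.0205i)  (+0.8555+0.0000i)·(+0.2004+0.0000i)  (-0.3645-0.0341i)·(+0.3144-0.0205i)
Y_1^0(R⁻¹ n̂) = -0.059130+0.000000i

Re=-0.0591 Im=0.0000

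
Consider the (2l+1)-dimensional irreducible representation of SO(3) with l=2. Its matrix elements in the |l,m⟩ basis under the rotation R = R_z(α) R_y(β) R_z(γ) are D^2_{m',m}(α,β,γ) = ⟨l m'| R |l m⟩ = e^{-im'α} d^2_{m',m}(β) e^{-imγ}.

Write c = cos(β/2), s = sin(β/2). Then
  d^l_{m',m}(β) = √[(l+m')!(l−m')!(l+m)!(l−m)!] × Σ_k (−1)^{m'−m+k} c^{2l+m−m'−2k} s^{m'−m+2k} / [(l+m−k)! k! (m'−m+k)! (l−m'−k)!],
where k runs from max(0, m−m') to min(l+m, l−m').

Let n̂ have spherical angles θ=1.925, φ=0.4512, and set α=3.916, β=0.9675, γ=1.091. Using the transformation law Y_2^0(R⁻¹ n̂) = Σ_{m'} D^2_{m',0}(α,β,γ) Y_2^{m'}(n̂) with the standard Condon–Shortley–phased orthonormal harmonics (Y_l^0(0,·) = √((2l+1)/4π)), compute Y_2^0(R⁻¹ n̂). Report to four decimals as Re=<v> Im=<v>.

Re=0.5015 Im=0.0000

Need the full column D^2_{m',0} for m'=−2..2 at α=3.916, β=0.9675, γ=1.091.
cos(β/2)=0.885257, sin(β/2)=0.465102
d^2_{-2,0}: single k=2 term ⇒ +0.415251;  D = +0.009127+0.415151i
d^2_{-1,0}: k∈[1..2] ⇒ +0.790373 -0.218167 = +0.572206;  D = -0.409033-0.400139i
d^2_{0,0}: k∈[0..2] ⇒ +0.614154 -0.678103 +0.046794 = -0.017154;  D = -0.017154+0.000000i
d^2_{1,0}: k∈[0..1] ⇒ -0.790373 +0.218167 = -0.572206;  D = +0.409033-0.400139i
d^2_{2,0}: single k=0 term ⇒ +0.415251;  D = +0.009127-0.415151i
Y_2^{m'}(θ=1.925,φ=0.4512) and Σ D·Y over m':
  (+0.0091+0.4152i)·(+0.2106-0.2667i)  (-0.4090-0.4001i)·(-0.2262+0.1096i)  (-0.0172+0.0000i)·(-0.2016+0.0000i)  (+0.4090-0.4001i)·(+0.2262+0.1096i)  (+0.0091-0.4152i)·(+0.2106+0.2667i)
Y_2^0(R⁻¹ n̂) = +0.501452+0.000000i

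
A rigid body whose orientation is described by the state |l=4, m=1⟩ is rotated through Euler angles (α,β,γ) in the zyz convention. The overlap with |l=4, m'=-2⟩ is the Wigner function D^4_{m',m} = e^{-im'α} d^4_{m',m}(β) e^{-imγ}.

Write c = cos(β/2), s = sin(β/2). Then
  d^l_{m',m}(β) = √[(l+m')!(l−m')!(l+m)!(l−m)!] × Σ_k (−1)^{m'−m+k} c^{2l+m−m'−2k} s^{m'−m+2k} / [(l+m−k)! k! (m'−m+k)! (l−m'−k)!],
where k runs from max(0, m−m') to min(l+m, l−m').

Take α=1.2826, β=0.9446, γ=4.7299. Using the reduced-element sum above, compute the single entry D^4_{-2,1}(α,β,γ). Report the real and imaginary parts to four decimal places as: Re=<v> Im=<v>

D^4_{-2,1}(1.2826,0.9446,4.7299) = e^{-i·-2·1.2826}·d^4_{-2,1}(0.9446)·e^{-i·1·4.7299}. Compute d first:
Half-angle: c=0.890524, s=0.454936. N=√(2·720·120·6)=1018.233765
k∈{3,4,5} keeps every argument non-negative
  k=3: (−1)^0·1018.2338/(72)·0.8905^5·0.4549^3 = +0.745751
  k=4: (−1)^1·1018.2338/(48)·0.8905^3·0.4549^5 = -0.291940
  k=5: (−1)^2·1018.2338/(240)·0.8905^1·0.4549^7 = +0.015238
d^4_{-2,1}(0.9446) = +0.745751 -0.291940 +0.015238 = +0.469049
Attach z-rotation phases: D = e^{-i(-2)(1.2826)}·(+0.469049)·e^{-i(1)(4.7299)} = -0.262480-0.388730i

Re=-0.2625 Im=-0.3887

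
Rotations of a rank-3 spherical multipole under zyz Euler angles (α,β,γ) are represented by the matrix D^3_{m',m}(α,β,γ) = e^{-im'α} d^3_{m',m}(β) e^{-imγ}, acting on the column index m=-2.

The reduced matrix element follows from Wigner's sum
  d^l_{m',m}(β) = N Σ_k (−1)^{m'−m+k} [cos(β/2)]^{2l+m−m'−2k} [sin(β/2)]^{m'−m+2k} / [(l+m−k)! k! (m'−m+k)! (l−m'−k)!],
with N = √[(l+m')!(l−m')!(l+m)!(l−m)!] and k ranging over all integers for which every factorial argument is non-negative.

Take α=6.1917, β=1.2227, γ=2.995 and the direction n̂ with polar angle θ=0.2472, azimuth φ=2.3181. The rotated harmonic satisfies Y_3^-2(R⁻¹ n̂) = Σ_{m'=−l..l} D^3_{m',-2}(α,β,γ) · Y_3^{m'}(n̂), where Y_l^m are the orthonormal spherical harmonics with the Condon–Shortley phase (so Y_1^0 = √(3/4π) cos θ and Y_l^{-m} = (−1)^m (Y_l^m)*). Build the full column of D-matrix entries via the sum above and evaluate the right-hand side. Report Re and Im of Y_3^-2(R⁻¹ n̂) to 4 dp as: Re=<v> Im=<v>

Re=0.1589 Im=0.0063

Need the full column D^3_{m',-2} for m'=−3..3 at α=6.1917, β=1.2227, γ=2.995.
cos(β/2)=0.818874, sin(β/2)=0.573973
d^3_{-3,-2}: single k=1 term ⇒ +0.517670;  D = +0.436484-0.278322i
d^3_{-2,-2}: k∈[0..1] ⇒ +0.301510 -0.740665 = -0.439155;  D = -0.390305+0.201294i
d^3_{-1,-2}: k∈[0..1] ⇒ -0.668308 +0.656684 = -0.011624;  D = -0.010775+0.004362i
d^3_{0,-2}: k∈[0..1] ⇒ +0.811358 -0.398623 = +0.412735;  D = +0.395123-0.119282i
d^3_{1,-2}: k∈[0..1] ⇒ -0.656684 +0.161315 = -0.495369;  D = -0.485326+0.099240i
d^3_{2,-2}: k∈[0..1] ⇒ +0.363891 -0.035756 = +0.328135;  D = +0.326144-0.036092i
d^3_{3,-2}: single k=0 term ⇒ -0.124954;  D = -0.124933+0.002340i
Y_3^{m'}(θ=0.2472,φ=2.3181) and Σ D·Y over m':
  (+0.4365-0.2783i)·(+0.0048-0.0038i)  (-0.3903+0.2013i)·(-0.0045+0.0592i)  (-0.0108+0.0044i)·(-0.1989-0.2147i)  (+0.3951-0.1193i)·(+0.6153+0.0000i)  (-0.4853+0.0992i)·(+0.1989-0.2147i)  (+0.3261-0.0361i)·(-0.0045-0.0592i)  (-0.1249+0.0023i)·(-0.0048-0.0038i)
Y_3^-2(R⁻¹ n̂) = +0.158873+0.006308i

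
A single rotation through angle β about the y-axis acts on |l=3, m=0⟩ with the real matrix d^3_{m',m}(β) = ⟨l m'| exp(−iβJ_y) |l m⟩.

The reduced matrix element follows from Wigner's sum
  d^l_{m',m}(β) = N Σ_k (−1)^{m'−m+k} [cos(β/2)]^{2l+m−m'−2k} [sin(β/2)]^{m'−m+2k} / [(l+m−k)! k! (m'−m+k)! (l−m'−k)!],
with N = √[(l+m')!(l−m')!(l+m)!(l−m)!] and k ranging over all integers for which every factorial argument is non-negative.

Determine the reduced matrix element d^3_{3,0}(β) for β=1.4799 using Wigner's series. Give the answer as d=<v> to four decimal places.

d=-0.5521

d^3_{3,0}(β=1.4799) via Wigner's sum:
With c≡cos(β/2)=0.738502 and s≡sin(β/2)=0.674251, N=[720·1·6·6]^{1/2}=160.996894
Admissible k: 0..0 (factorial args all ≥0)
  k=0: (−1)^3·160.9969/(36)·0.7385^3·0.6743^3 = -0.552122
d^3_{3,0}(1.4799) = -0.552122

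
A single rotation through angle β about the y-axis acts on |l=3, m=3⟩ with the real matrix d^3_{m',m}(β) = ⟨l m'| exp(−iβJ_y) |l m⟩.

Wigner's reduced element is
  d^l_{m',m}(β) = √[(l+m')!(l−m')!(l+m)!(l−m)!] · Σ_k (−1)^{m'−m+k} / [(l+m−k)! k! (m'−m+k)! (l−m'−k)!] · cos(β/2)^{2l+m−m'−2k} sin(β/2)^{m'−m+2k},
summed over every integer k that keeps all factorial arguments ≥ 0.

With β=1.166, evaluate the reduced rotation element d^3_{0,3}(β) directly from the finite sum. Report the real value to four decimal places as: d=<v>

d^3_{0,3}(β=1.166) via Wigner's sum:
Half-angle: c=0.834815, s=0.550531. N=√(6·6·720·1)=160.996894
k: max(0,(3)−(0))=3 … min(3+(3),3−(0))=3
  k=3: (−1)^0·160.9969/(36)·0.8348^3·0.5505^3 = +0.434141
d^3_{0,3}(1.166) = +0.434141

d=0.4341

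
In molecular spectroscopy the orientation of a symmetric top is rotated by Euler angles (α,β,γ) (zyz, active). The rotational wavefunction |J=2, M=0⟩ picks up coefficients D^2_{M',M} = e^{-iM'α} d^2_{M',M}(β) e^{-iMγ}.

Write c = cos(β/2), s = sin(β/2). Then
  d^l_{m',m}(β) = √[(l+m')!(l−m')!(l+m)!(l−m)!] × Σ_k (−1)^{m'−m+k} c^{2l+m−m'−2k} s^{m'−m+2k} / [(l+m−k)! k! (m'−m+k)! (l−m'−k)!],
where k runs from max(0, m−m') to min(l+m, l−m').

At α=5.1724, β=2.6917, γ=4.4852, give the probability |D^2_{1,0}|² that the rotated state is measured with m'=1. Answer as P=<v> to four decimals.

Split into d^2_{1,0}(β=2.6917) × two z-phases.
c=cos(2.6917/2)=0.223054, s=sin(2.6917/2)=0.974806; N=√[6·1·2·2]=4.898979
k∈{0,1} keeps every argument non-negative
  k=0: (−1)^1·4.8990/(2)·0.2231^3·0.9748^1 = -0.026499
  k=1: (−1)^2·4.8990/(2)·0.2231^1·0.9748^3 = +0.506105
d^2_{1,0}(2.6917) = -0.026499 +0.506105 = +0.479606
|D^2_{1,0}|² = |d^2_{1,0}(β)|² = (+0.479606)² = 0.230022 (the z-rotation phases have unit modulus)

P=0.2300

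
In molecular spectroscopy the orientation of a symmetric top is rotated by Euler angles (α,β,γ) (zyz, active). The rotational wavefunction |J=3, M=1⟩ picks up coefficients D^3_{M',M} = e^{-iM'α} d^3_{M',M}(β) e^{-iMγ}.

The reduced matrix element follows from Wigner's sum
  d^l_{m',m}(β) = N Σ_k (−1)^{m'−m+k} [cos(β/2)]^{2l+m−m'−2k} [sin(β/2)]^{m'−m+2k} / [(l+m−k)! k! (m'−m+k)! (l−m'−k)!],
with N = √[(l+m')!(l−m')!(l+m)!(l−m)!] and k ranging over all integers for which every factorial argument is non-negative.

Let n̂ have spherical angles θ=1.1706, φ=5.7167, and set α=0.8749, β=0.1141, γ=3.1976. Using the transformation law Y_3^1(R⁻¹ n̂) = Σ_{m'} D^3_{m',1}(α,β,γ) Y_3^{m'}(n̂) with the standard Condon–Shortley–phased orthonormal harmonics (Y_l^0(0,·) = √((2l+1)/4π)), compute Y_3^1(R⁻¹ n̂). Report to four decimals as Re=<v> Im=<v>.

Need the full column D^3_{m',1} for m'=−3..3 at α=0.8749, β=0.1141, γ=3.1976.
cos(β/2)=0.998373, sin(β/2)=0.057019
d^3_{-3,1}: single k=4 term ⇒ +0.000041;  D = +0.000034-0.000022i
d^3_{-2,1}: k∈[3..4] ⇒ +0.001167 -0.000002 = +0.001165;  D = +0.000143-0.001156i
d^3_{-1,1}: k∈[2..4] ⇒ +0.019380 -0.000084 +0.000000 = +0.019296;  D = -0.013180-0.014094i
d^3_{0,1}: k∈[1..3] ⇒ +0.195918 -0.001917 +0.000002 = +0.194003;  D = -0.193699+0.010860i
d^3_{1,1}: k∈[0..2] ⇒ +0.990278 -0.025841 +0.000063 = +0.964501;  D = -0.575910+0.773686i
d^3_{2,1}: k∈[0..1] ⇒ -0.178848 +0.001167 = -0.177681;  D = -0.041374-0.172797i
d^3_{3,1}: single k=0 term ⇒ +0.012510;  D = +0.011205+0.005564i
Y_3^{m'}(θ=1.1706,φ=5.7167) and Σ D·Y over m':
  (+0.0000-0.0000i)·(-0.0418+0.3232i)  (+0.0001-0.0012i)·(+0.1432+0.3059i)  (-0.0132-0.0141i)·(-0.0605-0.0385i)  (-0.1937+0.0109i)·(-0.3258+0.0000i)  (-0.5759+0.7737i)·(+0.0605-0.0385i)  (-0.0414-0.1728i)·(+0.1432-0.3059i)  (+0.0112+0.0056i)·(+0.0418+0.3232i)
Y_3^1(R⁻¹ n̂) = -0.001436+0.058497i

Re=-0.0014 Im=0.0585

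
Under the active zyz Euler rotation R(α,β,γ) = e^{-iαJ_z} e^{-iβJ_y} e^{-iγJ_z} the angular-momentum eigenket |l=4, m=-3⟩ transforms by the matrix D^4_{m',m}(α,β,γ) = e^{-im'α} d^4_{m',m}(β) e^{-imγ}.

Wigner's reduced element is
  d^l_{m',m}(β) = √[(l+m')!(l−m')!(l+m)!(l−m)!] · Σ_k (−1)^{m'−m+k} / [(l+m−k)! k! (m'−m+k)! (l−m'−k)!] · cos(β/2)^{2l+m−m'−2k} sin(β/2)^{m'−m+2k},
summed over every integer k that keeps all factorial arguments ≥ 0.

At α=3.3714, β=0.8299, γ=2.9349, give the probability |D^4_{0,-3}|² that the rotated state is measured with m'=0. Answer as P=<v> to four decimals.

P=0.1608

Split into d^4_{0,-3}(β=0.8299) × two z-phases.
Half-angle: c=0.915136, s=0.403144. N=√(24·24·1·5040)=1703.830978
k∈{0,1} keeps every argument non-negative
  k=0: (−1)^3·1703.8310/(144)·0.9151^5·0.4031^3 = -0.497593
  k=1: (−1)^4·1703.8310/(144)·0.9151^3·0.4031^5 = +0.096566
d^4_{0,-3}(0.8299) = -0.497593 +0.096566 = -0.401027
|D^4_{0,-3}|² = |d^4_{0,-3}(β)|² = (-0.401027)² = 0.160823 (the z-rotation phases have unit modulus)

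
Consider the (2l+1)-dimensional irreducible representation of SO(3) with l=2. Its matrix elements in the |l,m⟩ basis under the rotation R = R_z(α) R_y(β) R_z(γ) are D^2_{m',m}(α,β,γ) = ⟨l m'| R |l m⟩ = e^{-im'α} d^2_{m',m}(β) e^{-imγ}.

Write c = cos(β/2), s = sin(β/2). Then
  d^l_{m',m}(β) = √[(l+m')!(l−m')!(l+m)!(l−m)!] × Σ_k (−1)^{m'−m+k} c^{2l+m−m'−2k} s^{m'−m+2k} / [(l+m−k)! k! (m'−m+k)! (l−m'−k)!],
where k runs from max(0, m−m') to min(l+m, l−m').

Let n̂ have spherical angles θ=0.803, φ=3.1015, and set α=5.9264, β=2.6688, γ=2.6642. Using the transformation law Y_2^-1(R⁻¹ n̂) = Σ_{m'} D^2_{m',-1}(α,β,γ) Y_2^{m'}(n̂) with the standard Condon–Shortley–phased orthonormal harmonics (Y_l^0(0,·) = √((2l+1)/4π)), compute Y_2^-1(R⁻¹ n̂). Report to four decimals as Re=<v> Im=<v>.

Need the full column D^2_{m',-1} for m'=−2..2 at α=5.9264, β=2.6688, γ=2.6642.
cos(β/2)=0.234201, sin(β/2)=0.972188
d^2_{-2,-1}: single k=1 term ⇒ +0.024977;  D = -0.009261+0.023197i
d^2_{-1,-1}: k∈[0..1] ⇒ +0.003009 -0.155524 = -0.152516;  D = +0.102458-0.112975i
d^2_{0,-1}: k∈[0..1] ⇒ -0.030591 +0.527127 = +0.496536;  D = -0.441021+0.228141i
d^2_{1,-1}: k∈[0..1] ⇒ +0.155524 -0.893309 = -0.737784;  D = +0.732425-0.088767i
d^2_{2,-1}: single k=0 term ⇒ -0.430397;  D = +0.418449+0.100708i
Y_2^{m'}(θ=0.803,φ=3.1015) and Σ D·Y over m':
  (-0.0093+0.0232i)·(+0.1993+0.0160i)  (+0.1025-0.1130i)·(-0.3857-0.0155i)  (-0.4410+0.2281i)·(+0.1410+0.0000i)  (+0.7324-0.0888i)·(+0.3857-0.0155i)  (+0.4184+0.1007i)·(+0.1993-0.0160i)
Y_2^-1(R⁻¹ n̂) = +0.260458+0.046441i

Re=0.2605 Im=0.0464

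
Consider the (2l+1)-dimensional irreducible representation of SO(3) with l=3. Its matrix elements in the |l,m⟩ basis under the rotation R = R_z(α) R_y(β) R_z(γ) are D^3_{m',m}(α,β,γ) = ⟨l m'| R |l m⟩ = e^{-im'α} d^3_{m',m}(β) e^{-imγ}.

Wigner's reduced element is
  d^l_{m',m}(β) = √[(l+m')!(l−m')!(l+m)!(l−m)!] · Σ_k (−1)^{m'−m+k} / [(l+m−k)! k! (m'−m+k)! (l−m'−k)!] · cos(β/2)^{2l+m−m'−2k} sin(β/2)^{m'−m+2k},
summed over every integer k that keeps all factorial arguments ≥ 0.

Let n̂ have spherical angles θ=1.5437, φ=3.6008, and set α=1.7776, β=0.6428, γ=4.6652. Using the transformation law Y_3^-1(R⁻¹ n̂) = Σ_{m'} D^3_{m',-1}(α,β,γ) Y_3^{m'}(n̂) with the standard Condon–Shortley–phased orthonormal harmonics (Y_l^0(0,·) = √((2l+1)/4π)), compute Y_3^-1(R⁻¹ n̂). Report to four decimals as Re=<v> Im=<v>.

Re=0.2839 Im=-0.0776

Need the full column D^3_{m',-1} for m'=−3..3 at α=1.7776, β=0.6428, γ=4.6652.
cos(β/2)=0.948794, sin(β/2)=0.315895
d^3_{-3,-1}: single k=2 term ⇒ +0.313198;  D = -0.263136-0.169861i
d^3_{-2,-1}: k∈[1..2] ⇒ +0.768074 -0.170284 = +0.597789;  D = -0.214172+0.558106i
d^3_{-1,-1}: k∈[0..2] ⇒ +0.729511 -0.646940 +0.053786 = +0.136357;  D = +0.134624+0.021672i
d^3_{0,-1}: k∈[0..2] ⇒ -0.841383 +0.279806 -0.010339 = -0.571916;  D = +0.026978+0.571279i
d^3_{1,-1}: k∈[0..2] ⇒ +0.485205 -0.071714 +0.000994 = +0.414484;  D = -0.401186+0.104148i
d^3_{2,-1}: k∈[0..1] ⇒ -0.170284 +0.009438 = -0.160846;  D = -0.071522-0.144070i
d^3_{3,-1}: single k=0 term ⇒ +0.034719;  D = +0.027265-0.021494i
Y_3^{m'}(θ=1.5437,φ=3.6008) and Σ D·Y over m':
  (-0.2631-0.1699i)·(-0.0800+0.4090i)  (-0.2142+0.5581i)·(+0.0168-0.0220i)  (+0.1346+0.0217i)·(+0.2885-0.1427i)  (+0.0270+0.5713i)·(-0.0303+0.0000i)  (-0.4012+0.1041i)·(-0.2885-0.1427i)  (-0.0715-0.1441i)·(+0.0168+0.0220i)  (+0.0273-0.0215i)·(+0.0800+0.4090i)
Y_3^-1(R⁻¹ n̂) = +0.283871-0.077586i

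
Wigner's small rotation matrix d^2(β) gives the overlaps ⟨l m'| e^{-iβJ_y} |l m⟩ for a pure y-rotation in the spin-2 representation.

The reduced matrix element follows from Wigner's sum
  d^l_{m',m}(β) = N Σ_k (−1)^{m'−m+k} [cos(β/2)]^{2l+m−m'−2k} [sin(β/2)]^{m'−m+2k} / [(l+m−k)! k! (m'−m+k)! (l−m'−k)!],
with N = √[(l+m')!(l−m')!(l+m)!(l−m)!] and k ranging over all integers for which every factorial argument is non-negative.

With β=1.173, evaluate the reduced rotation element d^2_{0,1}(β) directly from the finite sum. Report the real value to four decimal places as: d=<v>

d=0.4374

d^2_{0,1}(β=1.173) via Wigner's sum:
Half-angle: c=0.832883, s=0.553449. N=√(2·2·6·1)=4.898979
k∈{1,2} keeps every argument non-negative
  k=1: (−1)^0·4.8990/(2)·0.8329^3·0.5534^1 = +0.783259
  k=2: (−1)^1·4.8990/(2)·0.8329^1·0.5534^3 = -0.345854
d^2_{0,1}(1.173) = +0.783259 -0.345854 = +0.437404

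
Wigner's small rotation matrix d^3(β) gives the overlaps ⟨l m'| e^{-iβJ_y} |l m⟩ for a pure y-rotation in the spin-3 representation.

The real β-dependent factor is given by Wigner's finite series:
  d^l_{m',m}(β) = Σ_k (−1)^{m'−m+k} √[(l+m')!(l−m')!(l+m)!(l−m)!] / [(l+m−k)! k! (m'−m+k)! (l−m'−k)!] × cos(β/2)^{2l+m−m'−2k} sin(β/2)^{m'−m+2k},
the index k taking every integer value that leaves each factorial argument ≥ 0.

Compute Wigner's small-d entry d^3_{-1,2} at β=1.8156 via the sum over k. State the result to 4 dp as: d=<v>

d^3_{-1,2}(β=1.8156) via Wigner's sum:
With c≡cos(β/2)=0.615481 and s≡sin(β/2)=0.788152, N=[2·24·120·1]^{1/2}=75.894664
k: max(0,(2)−(-1))=3 … min(3+(2),3−(-1))=4
  k=3: (−1)^0·75.8947/(12)·0.6155^3·0.7882^3 = +0.721944
  k=4: (−1)^1·75.8947/(24)·0.6155^1·0.7882^5 = -0.591921
d^3_{-1,2}(1.8156) = +0.721944 -0.591921 = +0.130023

d=0.1300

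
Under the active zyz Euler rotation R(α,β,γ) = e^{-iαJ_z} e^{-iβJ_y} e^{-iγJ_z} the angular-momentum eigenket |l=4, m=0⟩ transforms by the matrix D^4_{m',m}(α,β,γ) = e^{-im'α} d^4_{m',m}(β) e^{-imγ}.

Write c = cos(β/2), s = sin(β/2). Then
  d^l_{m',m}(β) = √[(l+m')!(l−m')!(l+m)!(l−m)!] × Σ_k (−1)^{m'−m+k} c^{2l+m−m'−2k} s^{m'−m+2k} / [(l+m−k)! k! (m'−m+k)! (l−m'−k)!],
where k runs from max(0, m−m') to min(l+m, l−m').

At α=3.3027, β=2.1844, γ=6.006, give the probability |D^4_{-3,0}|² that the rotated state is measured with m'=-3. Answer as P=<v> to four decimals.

P=0.2166

Split into d^4_{-3,0}(β=2.1844) × two z-phases.
With c≡cos(β/2)=0.460534 and s≡sin(β/2)=0.887642, N=[1·5040·24·24]^{1/2}=1703.830978
k: max(0,(0)−(-3))=3 … min(4+(0),4−(-3))=4
  k=3: (−1)^0·1703.8310/(144)·0.4605^5·0.8876^3 = +0.171429
  k=4: (−1)^1·1703.8310/(144)·0.4605^3·0.8876^5 = -0.636851
d^4_{-3,0}(2.1844) = +0.171429 -0.636851 = -0.465422
|D^4_{-3,0}|² = |d^4_{-3,0}(β)|² = (-0.465422)² = 0.216618 (the z-rotation phases have unit modulus)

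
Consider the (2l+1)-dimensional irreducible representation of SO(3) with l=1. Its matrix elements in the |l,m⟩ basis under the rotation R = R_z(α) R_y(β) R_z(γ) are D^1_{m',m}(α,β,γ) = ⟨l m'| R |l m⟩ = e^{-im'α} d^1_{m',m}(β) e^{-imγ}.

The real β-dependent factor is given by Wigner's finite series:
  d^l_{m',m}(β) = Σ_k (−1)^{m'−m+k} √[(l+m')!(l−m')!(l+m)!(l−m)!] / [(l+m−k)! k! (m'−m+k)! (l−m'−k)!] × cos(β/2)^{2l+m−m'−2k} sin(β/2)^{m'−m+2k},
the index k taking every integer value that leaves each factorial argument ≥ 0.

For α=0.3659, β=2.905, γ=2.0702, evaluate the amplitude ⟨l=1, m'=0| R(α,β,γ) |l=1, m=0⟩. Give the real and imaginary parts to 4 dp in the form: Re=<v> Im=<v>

Split into d^1_{0,0}(β=2.905) × two z-phases.
c=cos(2.905/2)=0.118021, s=sin(2.905/2)=0.993011; N=√[1·1·1·1]=1.000000
Admissible k: 0..1 (factorial args all ≥0)
  k=0: (−1)^0·1.0000/(1)·0.1180^2·0.9930^0 = +0.013929
  k=1: (−1)^1·1.0000/(1)·0.1180^0·0.9930^2 = -0.986071
d^1_{0,0}(2.905) = +0.013929 -0.986071 = -0.972142
Phases: e^{-i·(0)·0.3659}=+1.000000+0.000000i, e^{-i·(0)·2.0702}=+1.000000+0.000000i ⇒ D=-0.972142+0.000000i

Re=-0.9721 Im=0.0000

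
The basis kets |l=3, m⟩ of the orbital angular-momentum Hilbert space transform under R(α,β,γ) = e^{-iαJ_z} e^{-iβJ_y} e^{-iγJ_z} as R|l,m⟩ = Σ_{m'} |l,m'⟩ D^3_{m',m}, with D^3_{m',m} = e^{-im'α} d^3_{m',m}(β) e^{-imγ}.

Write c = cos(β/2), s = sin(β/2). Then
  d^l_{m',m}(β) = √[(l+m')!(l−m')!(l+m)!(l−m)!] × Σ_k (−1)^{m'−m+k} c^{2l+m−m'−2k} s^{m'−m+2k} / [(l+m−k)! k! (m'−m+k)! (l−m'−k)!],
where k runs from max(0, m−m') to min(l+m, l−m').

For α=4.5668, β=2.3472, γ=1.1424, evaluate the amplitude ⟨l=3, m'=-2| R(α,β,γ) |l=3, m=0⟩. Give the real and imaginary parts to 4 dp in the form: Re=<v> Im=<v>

D^3_{-2,0}(4.5668,2.3472,1.1424) = e^{-i·-2·4.5668}·d^3_{-2,0}(2.3472)·e^{-i·0·1.1424}. Compute d first:
With c≡cos(β/2)=0.386834 and s≡sin(β/2)=0.922149, N=[1·120·6·6]^{1/2}=65.726707
k: max(0,(0)−(-2))=2 … min(3+(0),3−(-2))=3
  k=2: (−1)^0·65.7267/(12)·0.3868^4·0.9221^2 = +0.104295
  k=3: (−1)^1·65.7267/(12)·0.3868^2·0.9221^4 = -0.592674
d^3_{-2,0}(2.3472) = +0.104295 -0.592674 = -0.488379
D = (-0.957906+0.287081i)·(-0.488379)·(+1.000000+0.000000i) = +0.467821-0.140204i

Re=0.4678 Im=-0.1402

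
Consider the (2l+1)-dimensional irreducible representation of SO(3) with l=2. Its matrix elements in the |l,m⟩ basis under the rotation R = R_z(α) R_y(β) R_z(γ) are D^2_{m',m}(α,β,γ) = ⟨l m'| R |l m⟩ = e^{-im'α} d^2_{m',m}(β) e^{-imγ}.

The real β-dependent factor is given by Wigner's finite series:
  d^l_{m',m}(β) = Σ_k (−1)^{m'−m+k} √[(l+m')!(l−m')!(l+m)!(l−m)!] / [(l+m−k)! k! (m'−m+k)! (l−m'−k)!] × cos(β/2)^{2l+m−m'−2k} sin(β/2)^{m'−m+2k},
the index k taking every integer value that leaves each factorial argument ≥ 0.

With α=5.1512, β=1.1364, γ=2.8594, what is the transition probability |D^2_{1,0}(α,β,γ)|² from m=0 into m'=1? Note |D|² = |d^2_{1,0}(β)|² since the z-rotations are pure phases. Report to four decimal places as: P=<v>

Split into d^2_{1,0}(β=1.1364) × two z-phases.
With c≡cos(β/2)=0.842871 and s≡sin(β/2)=0.538116, N=[6·1·2·2]^{1/2}=4.898979
k∈{0,1} keeps every argument non-negative
  k=0: (−1)^1·4.8990/(2)·0.8429^3·0.5381^1 = -0.789286
  k=1: (−1)^2·4.8990/(2)·0.8429^1·0.5381^3 = +0.321709
d^2_{1,0}(1.1364) = -0.789286 +0.321709 = -0.467577
|D^2_{1,0}|² = |d^2_{1,0}(β)|² = (-0.467577)² = 0.218628 (the z-rotation phases have unit modulus)

P=0.2186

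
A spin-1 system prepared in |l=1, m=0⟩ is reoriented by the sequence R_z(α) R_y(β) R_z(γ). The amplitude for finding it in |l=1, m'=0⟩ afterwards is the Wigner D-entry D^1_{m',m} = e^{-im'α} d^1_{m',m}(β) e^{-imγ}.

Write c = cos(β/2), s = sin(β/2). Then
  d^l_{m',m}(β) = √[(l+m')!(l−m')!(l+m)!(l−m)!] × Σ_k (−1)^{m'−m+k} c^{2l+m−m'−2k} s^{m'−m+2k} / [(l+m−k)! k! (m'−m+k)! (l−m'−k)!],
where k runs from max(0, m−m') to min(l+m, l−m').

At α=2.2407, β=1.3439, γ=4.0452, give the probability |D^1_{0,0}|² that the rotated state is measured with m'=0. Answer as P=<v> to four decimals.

D^1_{0,0}(2.2407,1.3439,4.0452) = e^{-i·0·2.2407}·d^1_{0,0}(1.3439)·e^{-i·0·4.0452}. Compute d first:
c=cos(1.3439/2)=0.782609, s=sin(1.3439/2)=0.622513; N=√[1·1·1·1]=1.000000
k: max(0,(0)−(0))=0 … min(1+(0),1−(0))=1
  k=0: (−1)^0·1.0000/(1)·0.7826^2·0.6225^0 = +0.612477
  k=1: (−1)^1·1.0000/(1)·0.7826^0·0.6225^2 = -0.387523
d^1_{0,0}(1.3439) = +0.612477 -0.387523 = +0.224954
|D^1_{0,0}|² = |d^1_{0,0}(β)|² = (+0.224954)² = 0.050605 (the z-rotation phases have unit modulus)

P=0.0506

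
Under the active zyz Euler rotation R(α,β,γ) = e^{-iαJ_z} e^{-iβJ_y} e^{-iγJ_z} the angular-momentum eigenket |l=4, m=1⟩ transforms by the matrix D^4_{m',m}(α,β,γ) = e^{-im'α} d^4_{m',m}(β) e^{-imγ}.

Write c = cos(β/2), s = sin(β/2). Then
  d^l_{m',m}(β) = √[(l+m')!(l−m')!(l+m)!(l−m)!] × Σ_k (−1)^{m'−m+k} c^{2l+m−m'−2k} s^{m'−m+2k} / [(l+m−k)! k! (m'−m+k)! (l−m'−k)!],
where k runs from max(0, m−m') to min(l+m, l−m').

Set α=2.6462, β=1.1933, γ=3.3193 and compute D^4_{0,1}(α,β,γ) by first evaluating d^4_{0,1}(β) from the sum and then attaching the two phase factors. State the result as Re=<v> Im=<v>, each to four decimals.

Re=0.3863 Im=-0.0694

First d^4_{0,1}(β=1.1933), then the phase factors e^{-i(0)α} and e^{-i(1)γ}:
c=cos(1.1933/2)=0.827223, s=sin(1.1933/2)=0.561874; N=√[24·24·120·6]=643.987578
The bounds max(0,m−m')=1 and min(l+m,l−m')=4 give 4 terms
  k=1: (−1)^0·643.9876/(144)·0.8272^7·0.5619^1 = +0.666056
  k=2: (−1)^1·643.9876/(24)·0.8272^5·0.5619^3 = -1.843724
  k=3: (−1)^2·643.9876/(24)·0.8272^3·0.5619^5 = +0.850608
  k=4: (−1)^3·643.9876/(144)·0.8272^1·0.5619^7 = -0.065405
d^4_{0,1}(1.1933) = +0.666056 -1.843724 +0.850608 -0.065405 = -0.392464
Attach z-rotation phases: D = e^{-i(0)(2.6462)}·(-0.392464)·e^{-i(1)(3.3193)} = +0.386284-0.069377i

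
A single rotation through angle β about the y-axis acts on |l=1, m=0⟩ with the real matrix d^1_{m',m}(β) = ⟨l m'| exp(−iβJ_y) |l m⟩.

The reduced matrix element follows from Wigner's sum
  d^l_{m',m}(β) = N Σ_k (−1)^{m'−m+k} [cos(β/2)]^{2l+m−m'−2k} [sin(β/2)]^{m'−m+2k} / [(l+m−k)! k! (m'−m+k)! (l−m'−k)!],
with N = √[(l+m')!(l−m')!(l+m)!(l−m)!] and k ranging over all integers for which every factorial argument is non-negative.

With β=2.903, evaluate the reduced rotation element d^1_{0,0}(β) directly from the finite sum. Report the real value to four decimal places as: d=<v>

d=-0.9717

d^1_{0,0}(β=2.903) via Wigner's sum:
With c≡cos(β/2)=0.119014 and s≡sin(β/2)=0.992893, N=[1·1·1·1]^{1/2}=1.000000
Admissible k: 0..1 (factorial args all ≥0)
  k=0: (−1)^0·1.0000/(1)·0.1190^2·0.9929^0 = +0.014164
  k=1: (−1)^1·1.0000/(1)·0.1190^0·0.9929^2 = -0.985836
d^1_{0,0}(2.903) = +0.014164 -0.985836 = -0.971672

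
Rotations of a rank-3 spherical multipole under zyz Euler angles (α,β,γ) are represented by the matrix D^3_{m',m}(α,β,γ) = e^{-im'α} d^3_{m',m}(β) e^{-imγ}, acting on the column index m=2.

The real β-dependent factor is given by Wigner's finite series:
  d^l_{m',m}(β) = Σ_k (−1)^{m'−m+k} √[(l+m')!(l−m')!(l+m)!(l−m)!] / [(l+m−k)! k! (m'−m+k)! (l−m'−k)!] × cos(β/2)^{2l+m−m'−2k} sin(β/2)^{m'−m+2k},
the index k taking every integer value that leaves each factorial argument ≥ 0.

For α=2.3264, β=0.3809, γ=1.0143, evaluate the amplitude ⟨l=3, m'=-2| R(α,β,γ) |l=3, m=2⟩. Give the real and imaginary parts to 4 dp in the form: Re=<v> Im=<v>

Re=-0.0053 Im=0.0030

Split into d^3_{-2,2}(β=0.3809) × two z-phases.
With c≡cos(β/2)=0.981919 and s≡sin(β/2)=0.189301, N=[1·120·120·1]^{1/2}=120.000000
k∈{4,5} keeps every argument non-negative
  k=4: (−1)^0·120.0000/(24)·0.9819^2·0.1893^4 = +0.006191
  k=5: (−1)^1·120.0000/(120)·0.9819^0·0.1893^6 = -0.000046
d^3_{-2,2}(0.3809) = +0.006191 -0.000046 = +0.006145
D = (-0.059554-0.998225i)·(+0.006145)·(-0.441979-0.897025i) = -0.005340+0.003039i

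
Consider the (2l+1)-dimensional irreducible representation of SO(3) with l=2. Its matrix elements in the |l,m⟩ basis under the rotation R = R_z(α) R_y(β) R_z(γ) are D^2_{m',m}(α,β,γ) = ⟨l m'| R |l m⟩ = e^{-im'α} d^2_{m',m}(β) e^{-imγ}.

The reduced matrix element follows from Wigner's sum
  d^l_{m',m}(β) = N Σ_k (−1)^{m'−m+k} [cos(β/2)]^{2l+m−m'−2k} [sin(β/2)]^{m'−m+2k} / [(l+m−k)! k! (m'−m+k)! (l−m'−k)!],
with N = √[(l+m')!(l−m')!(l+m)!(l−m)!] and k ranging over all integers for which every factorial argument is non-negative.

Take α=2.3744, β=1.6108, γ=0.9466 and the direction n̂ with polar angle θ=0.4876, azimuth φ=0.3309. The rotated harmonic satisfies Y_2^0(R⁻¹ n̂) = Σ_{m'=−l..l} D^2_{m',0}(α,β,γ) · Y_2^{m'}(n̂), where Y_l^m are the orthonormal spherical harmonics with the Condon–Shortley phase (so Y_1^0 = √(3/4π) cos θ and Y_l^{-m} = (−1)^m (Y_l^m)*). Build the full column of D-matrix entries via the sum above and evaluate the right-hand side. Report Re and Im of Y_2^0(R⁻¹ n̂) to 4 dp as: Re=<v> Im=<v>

Re=-0.2570 Im=0.0000

Need the full column D^2_{m',0} for m'=−2..2 at α=2.3744, β=1.6108, γ=0.9466.
cos(β/2)=0.692823, sin(β/2)=0.721108
d^2_{-2,0}: single k=2 term ⇒ +0.611393;  D = +0.022257-0.610988i
d^2_{-1,0}: k∈[1..2] ⇒ +0.587411 -0.636354 = -0.048942;  D = +0.035232-0.033972i
d^2_{0,0}: k∈[0..2] ⇒ +0.230403 -0.998401 +0.270396 = -0.497601;  D = -0.497601+0.000000i
d^2_{1,0}: k∈[0..1] ⇒ -0.587411 +0.636354 = +0.048942;  D = -0.035232-0.033972i
d^2_{2,0}: single k=0 term ⇒ +0.611393;  D = +0.022257+0.610988i
Y_2^{m'}(θ=0.4876,φ=0.3309) and Σ D·Y over m':
  (+0.0223-0.6110i)·(+0.0669-0.0521i)  (+0.0352-0.0340i)·(+0.3024-0.1039i)  (-0.4976+0.0000i)·(+0.4231+0.0000i)  (-0.0352-0.0340i)·(-0.3024-0.1039i)  (+0.0223+0.6110i)·(+0.0669+0.0521i)
Y_2^0(R⁻¹ n̂) = -0.256977+0.000000i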